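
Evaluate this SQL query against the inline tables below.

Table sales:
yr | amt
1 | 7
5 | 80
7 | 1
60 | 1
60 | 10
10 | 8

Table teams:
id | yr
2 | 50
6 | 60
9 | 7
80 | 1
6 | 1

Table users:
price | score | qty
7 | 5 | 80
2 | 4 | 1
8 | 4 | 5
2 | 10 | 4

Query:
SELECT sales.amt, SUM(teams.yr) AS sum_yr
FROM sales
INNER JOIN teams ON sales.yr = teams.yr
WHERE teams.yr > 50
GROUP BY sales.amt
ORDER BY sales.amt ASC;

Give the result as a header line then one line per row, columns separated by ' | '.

== RESULT ==
sales.amt | sum_yr
1 | 60
10 | 60

Derivation:
After JOIN teams (5 rows):
sales.yr | sales.amt | teams.id | teams.yr
1 | 7 | 80 | 1
1 | 7 | 6 | 1
7 | 1 | 9 | 7
60 | 1 | 6 | 60
60 | 10 | 6 | 60
After WHERE (2 rows):
sales.yr | sales.amt | teams.id | teams.yr
60 | 1 | 6 | 60
60 | 10 | 6 | 60
After GROUP BY (2 rows):
sales.amt | sum_yr
1 | 60
10 | 60
After ORDER BY (2 rows):
sales.amt | sum_yr
1 | 60
10 | 60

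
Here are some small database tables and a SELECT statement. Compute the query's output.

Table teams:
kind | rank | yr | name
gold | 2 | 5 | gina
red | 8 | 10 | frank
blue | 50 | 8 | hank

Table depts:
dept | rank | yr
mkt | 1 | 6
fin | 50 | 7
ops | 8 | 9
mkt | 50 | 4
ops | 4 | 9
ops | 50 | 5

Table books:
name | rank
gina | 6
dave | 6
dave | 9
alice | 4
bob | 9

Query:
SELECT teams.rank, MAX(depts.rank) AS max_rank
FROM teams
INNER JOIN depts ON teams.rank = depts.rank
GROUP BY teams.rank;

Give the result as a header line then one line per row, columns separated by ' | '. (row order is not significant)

== RESULT ==
teams.rank | max_rank
8 | 8
50 | 50

Derivation:
After JOIN depts (4 rows):
teams.kind | teams.rank | teams.yr | teams.name | depts.dept | depts.rank | depts.yr
red | 8 | 10 | frank | ops | 8 | 9
blue | 50 | 8 | hank | fin | 50 | 7
blue | 50 | 8 | hank | mkt | 50 | 4
blue | 50 | 8 | hank | ops | 50 | 5
After GROUP BY (2 rows):
teams.rank | max_rank
8 | 8
50 | 50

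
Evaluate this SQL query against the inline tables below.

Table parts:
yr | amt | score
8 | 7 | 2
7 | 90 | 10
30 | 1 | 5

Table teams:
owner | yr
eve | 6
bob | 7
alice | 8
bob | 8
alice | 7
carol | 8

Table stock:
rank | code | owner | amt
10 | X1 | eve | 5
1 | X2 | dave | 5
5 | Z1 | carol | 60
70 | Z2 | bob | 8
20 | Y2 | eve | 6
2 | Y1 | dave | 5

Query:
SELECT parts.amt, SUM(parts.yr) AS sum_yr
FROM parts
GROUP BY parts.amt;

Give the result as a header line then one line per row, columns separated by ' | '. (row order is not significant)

== RESULT ==
parts.amt | sum_yr
7 | 8
90 | 7
1 | 30

Derivation:
After GROUP BY (3 rows):
parts.amt | sum_yr
7 | 8
90 | 7
1 | 30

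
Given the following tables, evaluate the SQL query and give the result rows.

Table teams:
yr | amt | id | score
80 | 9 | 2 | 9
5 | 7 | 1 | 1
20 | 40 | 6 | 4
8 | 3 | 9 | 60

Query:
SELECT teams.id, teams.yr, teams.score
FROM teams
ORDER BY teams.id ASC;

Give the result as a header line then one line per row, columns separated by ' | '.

== RESULT ==
teams.id | teams.yr | teams.score
1 | 5 | 1
2 | 80 | 9
6 | 20 | 4
9 | 8 | 60

Derivation:
After SELECT (4 rows):
teams.id | teams.yr | teams.score
2 | 80 | 9
1 | 5 | 1
6 | 20 | 4
9 | 8 | 60
After ORDER BY (4 rows):
teams.id | teams.yr | teams.score
1 | 5 | 1
2 | 80 | 9
6 | 20 | 4
9 | 8 | 60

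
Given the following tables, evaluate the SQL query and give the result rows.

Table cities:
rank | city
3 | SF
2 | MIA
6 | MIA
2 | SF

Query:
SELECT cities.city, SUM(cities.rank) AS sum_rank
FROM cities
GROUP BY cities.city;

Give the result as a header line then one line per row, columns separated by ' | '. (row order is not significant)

After GROUP BY (2 rows):
cities.city | sum_rank
SF | 5
MIA | 8

== RESULT ==
cities.city | sum_rank
SF | 5
MIA | 8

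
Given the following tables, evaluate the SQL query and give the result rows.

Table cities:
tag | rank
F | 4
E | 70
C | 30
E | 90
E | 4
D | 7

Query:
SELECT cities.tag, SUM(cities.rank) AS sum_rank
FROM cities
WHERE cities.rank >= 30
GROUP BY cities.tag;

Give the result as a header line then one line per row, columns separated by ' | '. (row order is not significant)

== RESULT ==
cities.tag | sum_rank
E | 160
C | 30

Derivation:
After WHERE (3 rows):
cities.tag | cities.rank
E | 70
C | 30
E | 90
After GROUP BY (2 rows):
cities.tag | sum_rank
E | 160
C | 30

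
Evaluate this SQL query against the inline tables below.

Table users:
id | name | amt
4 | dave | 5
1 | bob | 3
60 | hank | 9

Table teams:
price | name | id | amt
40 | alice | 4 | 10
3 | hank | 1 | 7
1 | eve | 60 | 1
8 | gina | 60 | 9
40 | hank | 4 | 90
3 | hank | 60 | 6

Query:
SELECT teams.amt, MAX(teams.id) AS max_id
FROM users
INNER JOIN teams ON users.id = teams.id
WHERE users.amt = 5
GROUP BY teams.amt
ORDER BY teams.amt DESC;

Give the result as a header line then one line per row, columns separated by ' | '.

== RESULT ==
teams.amt | max_id
90 | 4
10 | 4

Derivation:
After JOIN teams (6 rows):
users.id | users.name | users.amt | teams.price | teams.name | teams.id | teams.amt
4 | dave | 5 | 40 | alice | 4 | 10
4 | dave | 5 | 40 | hank | 4 | 90
1 | bob | 3 | 3 | hank | 1 | 7
60 | hank | 9 | 1 | eve | 60 | 1
60 | hank | 9 | 8 | gina | 60 | 9
60 | hank | 9 | 3 | hank | 60 | 6
After WHERE (2 rows):
users.id | users.name | users.amt | teams.price | teams.name | teams.id | teams.amt
4 | dave | 5 | 40 | alice | 4 | 10
4 | dave | 5 | 40 | hank | 4 | 90
After GROUP BY (2 rows):
teams.amt | max_id
10 | 4
90 | 4
After ORDER BY (2 rows):
teams.amt | max_id
90 | 4
10 | 4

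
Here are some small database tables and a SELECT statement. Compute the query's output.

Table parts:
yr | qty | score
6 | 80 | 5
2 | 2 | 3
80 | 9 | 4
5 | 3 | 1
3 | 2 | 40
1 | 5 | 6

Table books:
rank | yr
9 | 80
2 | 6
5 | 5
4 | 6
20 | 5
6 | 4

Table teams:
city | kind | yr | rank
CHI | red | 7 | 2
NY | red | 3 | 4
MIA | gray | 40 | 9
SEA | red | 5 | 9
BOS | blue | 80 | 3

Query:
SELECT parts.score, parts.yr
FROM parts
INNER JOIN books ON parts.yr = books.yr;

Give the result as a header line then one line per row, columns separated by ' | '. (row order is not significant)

== RESULT ==
parts.score | parts.yr
5 | 6
5 | 6
4 | 80
1 | 5
1 | 5

Derivation:
After JOIN books (5 rows):
parts.yr | parts.qty | parts.score | books.rank | books.yr
6 | 80 | 5 | 2 | 6
6 | 80 | 5 | 4 | 6
80 | 9 | 4 | 9 | 80
5 | 3 | 1 | 5 | 5
5 | 3 | 1 | 20 | 5
After SELECT (5 rows):
parts.score | parts.yr
5 | 6
5 | 6
4 | 80
1 | 5
1 | 5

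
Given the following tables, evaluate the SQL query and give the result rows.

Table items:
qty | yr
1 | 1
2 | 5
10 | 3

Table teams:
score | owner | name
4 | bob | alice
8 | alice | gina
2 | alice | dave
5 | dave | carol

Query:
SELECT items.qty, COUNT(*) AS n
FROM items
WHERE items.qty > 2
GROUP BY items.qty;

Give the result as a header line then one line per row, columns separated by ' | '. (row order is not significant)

After WHERE (1 rows):
items.qty | items.yr
10 | 3
After GROUP BY (1 rows):
items.qty | n
10 | 1

== RESULT ==
items.qty | n
10 | 1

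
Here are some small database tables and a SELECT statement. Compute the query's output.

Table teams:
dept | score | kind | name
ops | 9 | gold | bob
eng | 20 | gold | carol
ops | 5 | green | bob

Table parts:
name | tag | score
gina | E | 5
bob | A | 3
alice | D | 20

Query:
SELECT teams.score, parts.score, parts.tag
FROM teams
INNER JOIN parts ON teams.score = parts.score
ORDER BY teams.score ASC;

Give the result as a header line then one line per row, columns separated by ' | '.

== RESULT ==
teams.score | parts.score | parts.tag
5 | 5 | E
20 | 20 | D

Derivation:
After JOIN parts (2 rows):
teams.dept | teams.score | teams.kind | teams.name | parts.name | parts.tag | parts.score
eng | 20 | gold | carol | alice | D | 20
ops | 5 | green | bob | gina | E | 5
After SELECT (2 rows):
teams.score | parts.score | parts.tag
20 | 20 | D
5 | 5 | E
After ORDER BY (2 rows):
teams.score | parts.score | parts.tag
5 | 5 | E
20 | 20 | D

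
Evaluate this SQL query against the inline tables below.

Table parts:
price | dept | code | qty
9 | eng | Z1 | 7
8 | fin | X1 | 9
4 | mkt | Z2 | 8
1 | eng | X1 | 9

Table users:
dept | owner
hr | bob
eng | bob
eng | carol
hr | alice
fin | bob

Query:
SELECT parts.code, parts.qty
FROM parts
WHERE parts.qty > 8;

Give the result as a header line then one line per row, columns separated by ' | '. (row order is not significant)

== RESULT ==
parts.code | parts.qty
X1 | 9
X1 | 9

Derivation:
After WHERE (2 rows):
parts.price | parts.dept | parts.code | parts.qty
8 | fin | X1 | 9
1 | eng | X1 | 9
After SELECT (2 rows):
parts.code | parts.qty
X1 | 9
X1 | 9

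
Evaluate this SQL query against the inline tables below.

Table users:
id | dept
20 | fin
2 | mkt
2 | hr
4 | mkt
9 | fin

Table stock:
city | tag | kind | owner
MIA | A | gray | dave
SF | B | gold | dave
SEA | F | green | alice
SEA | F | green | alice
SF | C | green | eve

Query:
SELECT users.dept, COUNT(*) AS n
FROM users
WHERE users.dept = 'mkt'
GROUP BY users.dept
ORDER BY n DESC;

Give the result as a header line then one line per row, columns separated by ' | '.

== RESULT ==
users.dept | n
mkt | 2

Derivation:
After WHERE (2 rows):
users.id | users.dept
2 | mkt
4 | mkt
After GROUP BY (1 rows):
users.dept | n
mkt | 2
After ORDER BY (1 rows):
users.dept | n
mkt | 2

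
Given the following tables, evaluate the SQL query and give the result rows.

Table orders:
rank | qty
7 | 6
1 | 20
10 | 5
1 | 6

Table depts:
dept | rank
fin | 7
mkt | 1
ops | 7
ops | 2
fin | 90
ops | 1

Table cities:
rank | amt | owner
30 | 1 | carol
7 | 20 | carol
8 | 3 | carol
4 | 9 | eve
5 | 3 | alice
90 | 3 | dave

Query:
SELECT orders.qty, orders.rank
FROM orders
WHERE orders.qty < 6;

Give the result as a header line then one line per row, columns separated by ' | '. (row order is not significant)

After WHERE (1 rows):
orders.rank | orders.qty
10 | 5
After SELECT (1 rows):
orders.qty | orders.rank
5 | 10

== RESULT ==
orders.qty | orders.rank
5 | 10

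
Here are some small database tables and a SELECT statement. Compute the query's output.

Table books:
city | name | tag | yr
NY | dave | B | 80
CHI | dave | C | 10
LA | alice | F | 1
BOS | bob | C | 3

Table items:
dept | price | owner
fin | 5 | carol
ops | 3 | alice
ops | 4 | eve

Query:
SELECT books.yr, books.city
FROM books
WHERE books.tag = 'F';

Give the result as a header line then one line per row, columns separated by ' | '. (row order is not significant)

After WHERE (1 rows):
books.city | books.name | books.tag | books.yr
LA | alice | F | 1
After SELECT (1 rows):
books.yr | books.city
1 | LA

== RESULT ==
books.yr | books.city
1 | LA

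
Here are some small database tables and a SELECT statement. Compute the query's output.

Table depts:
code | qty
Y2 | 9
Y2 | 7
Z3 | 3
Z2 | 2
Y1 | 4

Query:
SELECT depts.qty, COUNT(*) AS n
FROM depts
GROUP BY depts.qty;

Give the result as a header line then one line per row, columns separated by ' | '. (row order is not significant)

After GROUP BY (5 rows):
depts.qty | n
9 | 1
7 | 1
3 | 1
2 | 1
4 | 1

== RESULT ==
depts.qty | n
9 | 1
7 | 1
3 | 1
2 | 1
4 | 1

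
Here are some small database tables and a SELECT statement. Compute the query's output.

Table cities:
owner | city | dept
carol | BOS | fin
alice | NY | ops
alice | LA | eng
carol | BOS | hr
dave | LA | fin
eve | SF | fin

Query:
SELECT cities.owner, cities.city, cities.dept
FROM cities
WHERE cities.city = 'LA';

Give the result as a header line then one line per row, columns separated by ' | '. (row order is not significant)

== RESULT ==
cities.owner | cities.city | cities.dept
alice | LA | eng
dave | LA | fin

Derivation:
After WHERE (2 rows):
cities.owner | cities.city | cities.dept
alice | LA | eng
dave | LA | fin
After SELECT (2 rows):
cities.owner | cities.city | cities.dept
alice | LA | eng
dave | LA | fin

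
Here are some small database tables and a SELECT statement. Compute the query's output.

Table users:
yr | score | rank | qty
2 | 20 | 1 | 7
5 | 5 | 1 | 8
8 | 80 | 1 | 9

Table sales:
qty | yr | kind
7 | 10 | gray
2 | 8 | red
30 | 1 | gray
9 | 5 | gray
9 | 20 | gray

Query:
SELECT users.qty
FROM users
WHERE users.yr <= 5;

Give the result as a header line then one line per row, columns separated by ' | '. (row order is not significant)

After WHERE (2 rows):
users.yr | users.score | users.rank | users.qty
2 | 20 | 1 | 7
5 | 5 | 1 | 8
After SELECT (2 rows):
users.qty
7
8

== RESULT ==
users.qty
7
8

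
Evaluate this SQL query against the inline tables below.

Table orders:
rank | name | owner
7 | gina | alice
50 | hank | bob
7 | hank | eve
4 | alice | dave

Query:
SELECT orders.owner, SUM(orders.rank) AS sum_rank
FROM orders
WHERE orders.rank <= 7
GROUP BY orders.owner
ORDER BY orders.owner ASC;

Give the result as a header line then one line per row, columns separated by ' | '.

After WHERE (3 rows):
orders.rank | orders.name | orders.owner
7 | gina | alice
7 | hank | eve
4 | alice | dave
After GROUP BY (3 rows):
orders.owner | sum_rank
alice | 7
eve | 7
dave | 4
After ORDER BY (3 rows):
orders.owner | sum_rank
alice | 7
dave | 4
eve | 7

== RESULT ==
orders.owner | sum_rank
alice | 7
dave | 4
eve | 7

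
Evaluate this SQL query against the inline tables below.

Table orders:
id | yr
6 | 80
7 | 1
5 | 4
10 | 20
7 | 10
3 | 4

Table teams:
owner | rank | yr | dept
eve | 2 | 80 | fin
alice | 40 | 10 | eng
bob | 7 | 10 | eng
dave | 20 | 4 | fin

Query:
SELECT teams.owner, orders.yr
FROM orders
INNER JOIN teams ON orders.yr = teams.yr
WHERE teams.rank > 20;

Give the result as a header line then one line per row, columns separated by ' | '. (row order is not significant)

After JOIN teams (5 rows):
orders.id | orders.yr | teams.owner | teams.rank | teams.yr | teams.dept
6 | 80 | eve | 2 | 80 | fin
5 | 4 | dave | 20 | 4 | fin
7 | 10 | alice | 40 | 10 | eng
7 | 10 | bob | 7 | 10 | eng
3 | 4 | dave | 20 | 4 | fin
After WHERE (1 rows):
orders.id | orders.yr | teams.owner | teams.rank | teams.yr | teams.dept
7 | 10 | alice | 40 | 10 | eng
After SELECT (1 rows):
teams.owner | orders.yr
alice | 10

== RESULT ==
teams.owner | orders.yr
alice | 10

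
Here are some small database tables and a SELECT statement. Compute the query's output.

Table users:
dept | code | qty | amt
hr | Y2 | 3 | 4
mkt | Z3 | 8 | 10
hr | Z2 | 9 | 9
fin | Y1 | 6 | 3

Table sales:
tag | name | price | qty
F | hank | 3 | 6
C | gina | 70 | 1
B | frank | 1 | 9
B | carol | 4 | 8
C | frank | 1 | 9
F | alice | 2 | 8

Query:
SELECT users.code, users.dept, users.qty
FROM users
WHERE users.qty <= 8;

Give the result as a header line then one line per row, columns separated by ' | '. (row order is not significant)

After WHERE (3 rows):
users.dept | users.code | users.qty | users.amt
hr | Y2 | 3 | 4
mkt | Z3 | 8 | 10
fin | Y1 | 6 | 3
After SELECT (3 rows):
users.code | users.dept | users.qty
Y2 | hr | 3
Z3 | mkt | 8
Y1 | fin | 6

== RESULT ==
users.code | users.dept | users.qty
Y2 | hr | 3
Z3 | mkt | 8
Y1 | fin | 6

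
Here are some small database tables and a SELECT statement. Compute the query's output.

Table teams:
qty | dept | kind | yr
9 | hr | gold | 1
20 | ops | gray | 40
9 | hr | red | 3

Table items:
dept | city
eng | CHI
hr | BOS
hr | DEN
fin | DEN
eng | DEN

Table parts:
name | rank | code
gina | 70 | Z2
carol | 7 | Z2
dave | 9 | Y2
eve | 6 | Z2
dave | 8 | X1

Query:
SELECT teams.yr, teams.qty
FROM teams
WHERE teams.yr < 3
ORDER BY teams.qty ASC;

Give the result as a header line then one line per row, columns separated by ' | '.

After WHERE (1 rows):
teams.qty | teams.dept | teams.kind | teams.yr
9 | hr | gold | 1
After SELECT (1 rows):
teams.yr | teams.qty
1 | 9
After ORDER BY (1 rows):
teams.yr | teams.qty
1 | 9

== RESULT ==
teams.yr | teams.qty
1 | 9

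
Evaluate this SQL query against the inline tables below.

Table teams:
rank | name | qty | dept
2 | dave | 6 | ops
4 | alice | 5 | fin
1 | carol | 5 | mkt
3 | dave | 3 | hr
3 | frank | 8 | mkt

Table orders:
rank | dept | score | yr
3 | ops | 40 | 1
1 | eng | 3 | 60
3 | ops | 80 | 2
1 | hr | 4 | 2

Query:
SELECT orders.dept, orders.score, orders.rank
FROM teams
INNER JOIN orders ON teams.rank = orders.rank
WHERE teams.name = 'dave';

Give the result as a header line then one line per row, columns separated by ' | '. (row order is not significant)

== RESULT ==
orders.dept | orders.score | orders.rank
ops | 40 | 3
ops | 80 | 3

Derivation:
After JOIN orders (6 rows):
teams.rank | teams.name | teams.qty | teams.dept | orders.rank | orders.dept | orders.score | orders.yr
1 | carol | 5 | mkt | 1 | eng | 3 | 60
1 | carol | 5 | mkt | 1 | hr | 4 | 2
3 | dave | 3 | hr | 3 | ops | 40 | 1
3 | dave | 3 | hr | 3 | ops | 80 | 2
3 | frank | 8 | mkt | 3 | ops | 40 | 1
3 | frank | 8 | mkt | 3 | ops | 80 | 2
After WHERE (2 rows):
teams.rank | teams.name | teams.qty | teams.dept | orders.rank | orders.dept | orders.score | orders.yr
3 | dave | 3 | hr | 3 | ops | 40 | 1
3 | dave | 3 | hr | 3 | ops | 80 | 2
After SELECT (2 rows):
orders.dept | orders.score | orders.rank
ops | 40 | 3
ops | 80 | 3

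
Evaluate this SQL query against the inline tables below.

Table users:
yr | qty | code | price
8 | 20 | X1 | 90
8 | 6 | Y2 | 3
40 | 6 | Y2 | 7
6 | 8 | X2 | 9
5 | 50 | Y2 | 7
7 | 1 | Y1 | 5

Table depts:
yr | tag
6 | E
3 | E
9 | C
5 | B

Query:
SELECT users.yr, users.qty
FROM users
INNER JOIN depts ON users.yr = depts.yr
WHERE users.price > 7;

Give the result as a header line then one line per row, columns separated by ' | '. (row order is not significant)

After JOIN depts (2 rows):
users.yr | users.qty | users.code | users.price | depts.yr | depts.tag
6 | 8 | X2 | 9 | 6 | E
5 | 50 | Y2 | 7 | 5 | B
After WHERE (1 rows):
users.yr | users.qty | users.code | users.price | depts.yr | depts.tag
6 | 8 | X2 | 9 | 6 | E
After SELECT (1 rows):
users.yr | users.qty
6 | 8

== RESULT ==
users.yr | users.qty
6 | 8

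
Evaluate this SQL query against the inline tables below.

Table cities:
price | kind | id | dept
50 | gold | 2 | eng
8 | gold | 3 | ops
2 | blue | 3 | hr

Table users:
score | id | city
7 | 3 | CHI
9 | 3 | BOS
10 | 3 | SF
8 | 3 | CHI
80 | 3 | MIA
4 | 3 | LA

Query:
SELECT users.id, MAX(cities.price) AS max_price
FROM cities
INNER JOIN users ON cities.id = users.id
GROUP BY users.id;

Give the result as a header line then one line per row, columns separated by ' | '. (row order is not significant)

After JOIN users (12 rows):
cities.price | cities.kind | cities.id | cities.dept | users.score | users.id | users.city
8 | gold | 3 | ops | 7 | 3 | CHI
8 | gold | 3 | ops | 9 | 3 | BOS
8 | gold | 3 | ops | 10 | 3 | SF
8 | gold | 3 | ops | 8 | 3 | CHI
8 | gold | 3 | ops | 80 | 3 | MIA
8 | gold | 3 | ops | 4 | 3 | LA
2 | blue | 3 | hr | 7 | 3 | CHI
2 | blue | 3 | hr | 9 | 3 | BOS
2 | blue | 3 | hr | 10 | 3 | SF
2 | blue | 3 | hr | 8 | 3 | CHI
2 | blue | 3 | hr | 80 | 3 | MIA
2 | blue | 3 | hr | 4 | 3 | LA
After GROUP BY (1 rows):
users.id | max_price
3 | 8

== RESULT ==
users.id | max_price
3 | 8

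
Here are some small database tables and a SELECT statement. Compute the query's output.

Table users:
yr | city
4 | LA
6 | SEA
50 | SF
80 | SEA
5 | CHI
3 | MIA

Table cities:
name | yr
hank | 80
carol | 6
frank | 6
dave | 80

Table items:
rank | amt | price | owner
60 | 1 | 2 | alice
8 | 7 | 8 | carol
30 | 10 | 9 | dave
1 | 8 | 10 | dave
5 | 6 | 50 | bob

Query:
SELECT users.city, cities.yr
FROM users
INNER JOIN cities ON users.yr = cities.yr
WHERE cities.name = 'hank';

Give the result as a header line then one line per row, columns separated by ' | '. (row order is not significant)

== RESULT ==
users.city | cities.yr
SEA | 80

Derivation:
After JOIN cities (4 rows):
users.yr | users.city | cities.name | cities.yr
6 | SEA | carol | 6
6 | SEA | frank | 6
80 | SEA | hank | 80
80 | SEA | dave | 80
After WHERE (1 rows):
users.yr | users.city | cities.name | cities.yr
80 | SEA | hank | 80
After SELECT (1 rows):
users.city | cities.yr
SEA | 80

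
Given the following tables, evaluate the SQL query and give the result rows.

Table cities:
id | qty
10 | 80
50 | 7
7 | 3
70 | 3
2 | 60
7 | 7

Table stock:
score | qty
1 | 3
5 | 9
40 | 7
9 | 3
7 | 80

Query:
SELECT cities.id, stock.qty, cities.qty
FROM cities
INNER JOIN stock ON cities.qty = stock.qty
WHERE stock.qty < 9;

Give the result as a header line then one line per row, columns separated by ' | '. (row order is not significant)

After JOIN stock (7 rows):
cities.id | cities.qty | stock.score | stock.qty
10 | 80 | 7 | 80
50 | 7 | 40 | 7
7 | 3 | 1 | 3
7 | 3 | 9 | 3
70 | 3 | 1 | 3
70 | 3 | 9 | 3
7 | 7 | 40 | 7
After WHERE (6 rows):
cities.id | cities.qty | stock.score | stock.qty
50 | 7 | 40 | 7
7 | 3 | 1 | 3
7 | 3 | 9 | 3
70 | 3 | 1 | 3
70 | 3 | 9 | 3
7 | 7 | 40 | 7
After SELECT (6 rows):
cities.id | stock.qty | cities.qty
50 | 7 | 7
7 | 3 | 3
7 | 3 | 3
70 | 3 | 3
70 | 3 | 3
7 | 7 | 7

== RESULT ==
cities.id | stock.qty | cities.qty
50 | 7 | 7
7 | 3 | 3
7 | 3 | 3
70 | 3 | 3
70 | 3 | 3
7 | 7 | 7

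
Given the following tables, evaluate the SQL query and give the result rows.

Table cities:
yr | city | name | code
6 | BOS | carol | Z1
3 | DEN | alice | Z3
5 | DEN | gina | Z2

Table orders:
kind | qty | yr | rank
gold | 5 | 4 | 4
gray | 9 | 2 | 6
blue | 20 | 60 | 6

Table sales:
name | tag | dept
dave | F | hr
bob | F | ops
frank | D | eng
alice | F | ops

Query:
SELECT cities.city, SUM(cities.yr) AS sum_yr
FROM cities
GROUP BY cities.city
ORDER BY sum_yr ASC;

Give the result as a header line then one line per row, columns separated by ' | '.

After GROUP BY (2 rows):
cities.city | sum_yr
BOS | 6
DEN | 8
After ORDER BY (2 rows):
cities.city | sum_yr
BOS | 6
DEN | 8

== RESULT ==
cities.city | sum_yr
BOS | 6
DEN | 8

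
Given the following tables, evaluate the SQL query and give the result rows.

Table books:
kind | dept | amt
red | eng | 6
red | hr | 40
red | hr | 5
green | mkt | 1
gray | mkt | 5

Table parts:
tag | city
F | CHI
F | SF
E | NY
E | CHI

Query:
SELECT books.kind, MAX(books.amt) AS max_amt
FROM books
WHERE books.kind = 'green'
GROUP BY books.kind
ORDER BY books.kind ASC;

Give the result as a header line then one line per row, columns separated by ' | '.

After WHERE (1 rows):
books.kind | books.dept | books.amt
green | mkt | 1
After GROUP BY (1 rows):
books.kind | max_amt
green | 1
After ORDER BY (1 rows):
books.kind | max_amt
green | 1

== RESULT ==
books.kind | max_amt
green | 1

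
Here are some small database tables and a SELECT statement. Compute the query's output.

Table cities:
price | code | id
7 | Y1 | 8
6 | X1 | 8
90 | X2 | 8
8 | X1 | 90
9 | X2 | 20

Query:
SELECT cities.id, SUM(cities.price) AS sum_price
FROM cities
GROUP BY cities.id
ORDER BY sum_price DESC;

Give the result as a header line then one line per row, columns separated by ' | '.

== RESULT ==
cities.id | sum_price
8 | 103
20 | 9
90 | 8

Derivation:
After GROUP BY (3 rows):
cities.id | sum_price
8 | 103
90 | 8
20 | 9
After ORDER BY (3 rows):
cities.id | sum_price
8 | 103
20 | 9
90 | 8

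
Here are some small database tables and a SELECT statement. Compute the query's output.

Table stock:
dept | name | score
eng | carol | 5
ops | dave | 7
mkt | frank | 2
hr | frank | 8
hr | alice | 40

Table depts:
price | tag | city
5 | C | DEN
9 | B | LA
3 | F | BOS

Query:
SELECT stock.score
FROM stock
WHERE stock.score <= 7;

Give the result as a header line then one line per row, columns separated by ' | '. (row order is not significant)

After WHERE (3 rows):
stock.dept | stock.name | stock.score
eng | carol | 5
ops | dave | 7
mkt | frank | 2
After SELECT (3 rows):
stock.score
5
7
2

== RESULT ==
stock.score
5
7
2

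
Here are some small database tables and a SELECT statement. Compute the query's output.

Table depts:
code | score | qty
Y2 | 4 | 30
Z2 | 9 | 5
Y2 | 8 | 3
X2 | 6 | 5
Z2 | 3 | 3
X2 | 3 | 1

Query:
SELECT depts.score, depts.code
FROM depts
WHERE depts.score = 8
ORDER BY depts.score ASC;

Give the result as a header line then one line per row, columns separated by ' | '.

After WHERE (1 rows):
depts.code | depts.score | depts.qty
Y2 | 8 | 3
After SELECT (1 rows):
depts.score | depts.code
8 | Y2
After ORDER BY (1 rows):
depts.score | depts.code
8 | Y2

== RESULT ==
depts.score | depts.code
8 | Y2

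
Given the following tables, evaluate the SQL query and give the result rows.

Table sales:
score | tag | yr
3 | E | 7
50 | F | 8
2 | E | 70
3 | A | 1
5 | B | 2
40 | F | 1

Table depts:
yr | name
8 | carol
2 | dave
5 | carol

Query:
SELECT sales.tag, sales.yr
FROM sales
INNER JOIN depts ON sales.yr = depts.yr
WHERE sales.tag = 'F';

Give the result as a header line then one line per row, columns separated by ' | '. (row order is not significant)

== RESULT ==
sales.tag | sales.yr
F | 8

Derivation:
After JOIN depts (2 rows):
sales.score | sales.tag | sales.yr | depts.yr | depts.name
50 | F | 8 | 8 | carol
5 | B | 2 | 2 | dave
After WHERE (1 rows):
sales.score | sales.tag | sales.yr | depts.yr | depts.name
50 | F | 8 | 8 | carol
After SELECT (1 rows):
sales.tag | sales.yr
F | 8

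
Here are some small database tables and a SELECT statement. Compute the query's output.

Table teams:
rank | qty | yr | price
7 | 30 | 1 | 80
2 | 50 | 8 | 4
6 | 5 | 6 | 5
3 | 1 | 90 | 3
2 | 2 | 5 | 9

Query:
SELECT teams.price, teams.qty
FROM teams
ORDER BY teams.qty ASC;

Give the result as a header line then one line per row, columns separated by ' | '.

== RESULT ==
teams.price | teams.qty
3 | 1
9 | 2
5 | 5
80 | 30
4 | 50

Derivation:
After SELECT (5 rows):
teams.price | teams.qty
80 | 30
4 | 50
5 | 5
3 | 1
9 | 2
After ORDER BY (5 rows):
teams.price | teams.qty
3 | 1
9 | 2
5 | 5
80 | 30
4 | 50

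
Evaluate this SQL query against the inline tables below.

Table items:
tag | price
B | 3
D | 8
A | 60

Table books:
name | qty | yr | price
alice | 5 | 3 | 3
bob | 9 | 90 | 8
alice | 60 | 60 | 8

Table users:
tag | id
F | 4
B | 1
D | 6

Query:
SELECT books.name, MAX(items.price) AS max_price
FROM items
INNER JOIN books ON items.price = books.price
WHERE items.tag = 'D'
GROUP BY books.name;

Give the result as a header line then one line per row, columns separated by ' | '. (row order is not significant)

== RESULT ==
books.name | max_price
bob | 8
alice | 8

Derivation:
After JOIN books (3 rows):
items.tag | items.price | books.name | books.qty | books.yr | books.price
B | 3 | alice | 5 | 3 | 3
D | 8 | bob | 9 | 90 | 8
D | 8 | alice | 60 | 60 | 8
After WHERE (2 rows):
items.tag | items.price | books.name | books.qty | books.yr | books.price
D | 8 | bob | 9 | 90 | 8
D | 8 | alice | 60 | 60 | 8
After GROUP BY (2 rows):
books.name | max_price
bob | 8
alice | 8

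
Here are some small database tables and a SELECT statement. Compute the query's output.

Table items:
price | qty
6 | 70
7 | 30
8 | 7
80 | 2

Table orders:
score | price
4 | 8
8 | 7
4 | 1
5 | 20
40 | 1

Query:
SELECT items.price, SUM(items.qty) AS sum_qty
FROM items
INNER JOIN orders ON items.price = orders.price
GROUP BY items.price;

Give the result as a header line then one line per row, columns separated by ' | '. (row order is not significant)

== RESULT ==
items.price | sum_qty
7 | 30
8 | 7

Derivation:
After JOIN orders (2 rows):
items.price | items.qty | orders.score | orders.price
7 | 30 | 8 | 7
8 | 7 | 4 | 8
After GROUP BY (2 rows):
items.price | sum_qty
7 | 30
8 | 7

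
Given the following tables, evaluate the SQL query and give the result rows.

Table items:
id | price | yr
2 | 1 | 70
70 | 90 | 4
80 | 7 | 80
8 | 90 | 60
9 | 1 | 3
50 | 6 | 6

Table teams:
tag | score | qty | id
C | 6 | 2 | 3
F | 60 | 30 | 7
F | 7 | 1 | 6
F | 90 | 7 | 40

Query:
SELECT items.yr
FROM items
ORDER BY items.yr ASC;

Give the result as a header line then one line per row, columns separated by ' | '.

== RESULT ==
items.yr
3
4
6
60
70
80

Derivation:
After SELECT (6 rows):
items.yr
70
4
80
60
3
6
After ORDER BY (6 rows):
items.yr
3
4
6
60
70
80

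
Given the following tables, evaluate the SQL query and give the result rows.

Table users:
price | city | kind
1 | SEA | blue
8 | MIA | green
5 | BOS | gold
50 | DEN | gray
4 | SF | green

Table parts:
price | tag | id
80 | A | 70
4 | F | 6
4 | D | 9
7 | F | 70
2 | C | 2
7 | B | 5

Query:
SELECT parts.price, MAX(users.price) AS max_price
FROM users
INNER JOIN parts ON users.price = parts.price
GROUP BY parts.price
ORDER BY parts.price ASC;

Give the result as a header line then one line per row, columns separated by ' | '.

After JOIN parts (2 rows):
users.price | users.city | users.kind | parts.price | parts.tag | parts.id
4 | SF | green | 4 | F | 6
4 | SF | green | 4 | D | 9
After GROUP BY (1 rows):
parts.price | max_price
4 | 4
After ORDER BY (1 rows):
parts.price | max_price
4 | 4

== RESULT ==
parts.price | max_price
4 | 4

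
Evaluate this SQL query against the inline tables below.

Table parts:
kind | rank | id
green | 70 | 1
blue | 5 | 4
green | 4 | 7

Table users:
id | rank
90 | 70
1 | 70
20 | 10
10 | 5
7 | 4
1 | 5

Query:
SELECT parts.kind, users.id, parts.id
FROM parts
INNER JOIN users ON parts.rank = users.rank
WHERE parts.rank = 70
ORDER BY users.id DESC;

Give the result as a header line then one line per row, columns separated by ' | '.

== RESULT ==
parts.kind | users.id | parts.id
green | 90 | 1
green | 1 | 1

Derivation:
After JOIN users (5 rows):
parts.kind | parts.rank | parts.id | users.id | users.rank
green | 70 | 1 | 90 | 70
green | 70 | 1 | 1 | 70
blue | 5 | 4 | 10 | 5
blue | 5 | 4 | 1 | 5
green | 4 | 7 | 7 | 4
After WHERE (2 rows):
parts.kind | parts.rank | parts.id | users.id | users.rank
green | 70 | 1 | 90 | 70
green | 70 | 1 | 1 | 70
After SELECT (2 rows):
parts.kind | users.id | parts.id
green | 90 | 1
green | 1 | 1
After ORDER BY (2 rows):
parts.kind | users.id | parts.id
green | 90 | 1
green | 1 | 1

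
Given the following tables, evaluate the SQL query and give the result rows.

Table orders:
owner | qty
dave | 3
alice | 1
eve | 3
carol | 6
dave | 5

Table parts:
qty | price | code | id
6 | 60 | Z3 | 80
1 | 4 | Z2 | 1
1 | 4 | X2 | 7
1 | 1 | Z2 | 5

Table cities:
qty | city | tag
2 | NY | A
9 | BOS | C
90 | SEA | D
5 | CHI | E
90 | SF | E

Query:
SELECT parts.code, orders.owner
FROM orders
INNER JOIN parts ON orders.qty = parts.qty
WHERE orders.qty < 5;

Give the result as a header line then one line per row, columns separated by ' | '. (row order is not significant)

== RESULT ==
parts.code | orders.owner
Z2 | alice
X2 | alice
Z2 | alice

Derivation:
After JOIN parts (4 rows):
orders.owner | orders.qty | parts.qty | parts.price | parts.code | parts.id
alice | 1 | 1 | 4 | Z2 | 1
alice | 1 | 1 | 4 | X2 | 7
alice | 1 | 1 | 1 | Z2 | 5
carol | 6 | 6 | 60 | Z3 | 80
After WHERE (3 rows):
orders.owner | orders.qty | parts.qty | parts.price | parts.code | parts.id
alice | 1 | 1 | 4 | Z2 | 1
alice | 1 | 1 | 4 | X2 | 7
alice | 1 | 1 | 1 | Z2 | 5
After SELECT (3 rows):
parts.code | orders.owner
Z2 | alice
X2 | alice
Z2 | alice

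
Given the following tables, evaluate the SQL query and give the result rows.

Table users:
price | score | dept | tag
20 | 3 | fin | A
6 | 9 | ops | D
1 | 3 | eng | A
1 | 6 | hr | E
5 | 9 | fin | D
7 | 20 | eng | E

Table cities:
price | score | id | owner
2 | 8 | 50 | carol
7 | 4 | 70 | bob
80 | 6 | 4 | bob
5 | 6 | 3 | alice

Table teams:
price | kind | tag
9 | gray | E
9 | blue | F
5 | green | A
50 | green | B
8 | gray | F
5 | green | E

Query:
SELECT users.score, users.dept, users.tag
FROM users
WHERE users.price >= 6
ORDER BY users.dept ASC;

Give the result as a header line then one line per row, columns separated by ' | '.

After WHERE (3 rows):
users.price | users.score | users.dept | users.tag
20 | 3 | fin | A
6 | 9 | ops | D
7 | 20 | eng | E
After SELECT (3 rows):
users.score | users.dept | users.tag
3 | fin | A
9 | ops | D
20 | eng | E
After ORDER BY (3 rows):
users.score | users.dept | users.tag
20 | eng | E
3 | fin | A
9 | ops | D

== RESULT ==
users.score | users.dept | users.tag
20 | eng | E
3 | fin | A
9 | ops | D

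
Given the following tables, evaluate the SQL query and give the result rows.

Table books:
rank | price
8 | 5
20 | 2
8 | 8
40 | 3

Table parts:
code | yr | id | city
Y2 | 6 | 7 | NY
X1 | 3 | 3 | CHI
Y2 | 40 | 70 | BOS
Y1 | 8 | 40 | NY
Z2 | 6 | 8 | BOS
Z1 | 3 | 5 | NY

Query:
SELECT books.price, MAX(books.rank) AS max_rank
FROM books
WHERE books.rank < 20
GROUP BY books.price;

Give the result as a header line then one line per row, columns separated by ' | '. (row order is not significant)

After WHERE (2 rows):
books.rank | books.price
8 | 5
8 | 8
After GROUP BY (2 rows):
books.price | max_rank
5 | 8
8 | 8

== RESULT ==
books.price | max_rank
5 | 8
8 | 8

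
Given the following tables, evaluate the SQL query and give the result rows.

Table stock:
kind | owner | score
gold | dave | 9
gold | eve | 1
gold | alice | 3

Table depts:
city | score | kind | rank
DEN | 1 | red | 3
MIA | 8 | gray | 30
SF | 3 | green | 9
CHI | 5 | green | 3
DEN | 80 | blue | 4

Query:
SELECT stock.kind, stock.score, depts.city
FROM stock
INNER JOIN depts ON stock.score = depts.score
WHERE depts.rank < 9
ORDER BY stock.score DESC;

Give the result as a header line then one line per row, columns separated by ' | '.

== RESULT ==
stock.kind | stock.score | depts.city
gold | 1 | DEN

Derivation:
After JOIN depts (2 rows):
stock.kind | stock.owner | stock.score | depts.city | depts.score | depts.kind | depts.rank
gold | eve | 1 | DEN | 1 | red | 3
gold | alice | 3 | SF | 3 | green | 9
After WHERE (1 rows):
stock.kind | stock.owner | stock.score | depts.city | depts.score | depts.kind | depts.rank
gold | eve | 1 | DEN | 1 | red | 3
After SELECT (1 rows):
stock.kind | stock.score | depts.city
gold | 1 | DEN
After ORDER BY (1 rows):
stock.kind | stock.score | depts.city
gold | 1 | DEN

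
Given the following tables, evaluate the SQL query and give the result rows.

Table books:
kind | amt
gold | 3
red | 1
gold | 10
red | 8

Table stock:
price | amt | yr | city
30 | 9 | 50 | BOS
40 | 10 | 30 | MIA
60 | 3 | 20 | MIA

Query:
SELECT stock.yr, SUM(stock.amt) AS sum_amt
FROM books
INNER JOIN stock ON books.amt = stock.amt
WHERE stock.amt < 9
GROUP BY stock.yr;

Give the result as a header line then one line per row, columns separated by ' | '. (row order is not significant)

== RESULT ==
stock.yr | sum_amt
20 | 3

Derivation:
After JOIN stock (2 rows):
books.kind | books.amt | stock.price | stock.amt | stock.yr | stock.city
gold | 3 | 60 | 3 | 20 | MIA
gold | 10 | 40 | 10 | 30 | MIA
After WHERE (1 rows):
books.kind | books.amt | stock.price | stock.amt | stock.yr | stock.city
gold | 3 | 60 | 3 | 20 | MIA
After GROUP BY (1 rows):
stock.yr | sum_amt
20 | 3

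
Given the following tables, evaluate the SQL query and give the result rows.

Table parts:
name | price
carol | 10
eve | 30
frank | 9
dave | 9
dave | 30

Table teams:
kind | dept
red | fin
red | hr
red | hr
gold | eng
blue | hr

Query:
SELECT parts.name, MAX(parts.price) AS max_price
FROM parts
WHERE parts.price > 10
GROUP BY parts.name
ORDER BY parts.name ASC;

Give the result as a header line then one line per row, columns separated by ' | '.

== RESULT ==
parts.name | max_price
dave | 30
eve | 30

Derivation:
After WHERE (2 rows):
parts.name | parts.price
eve | 30
dave | 30
After GROUP BY (2 rows):
parts.name | max_price
eve | 30
dave | 30
After ORDER BY (2 rows):
parts.name | max_price
dave | 30
eve | 30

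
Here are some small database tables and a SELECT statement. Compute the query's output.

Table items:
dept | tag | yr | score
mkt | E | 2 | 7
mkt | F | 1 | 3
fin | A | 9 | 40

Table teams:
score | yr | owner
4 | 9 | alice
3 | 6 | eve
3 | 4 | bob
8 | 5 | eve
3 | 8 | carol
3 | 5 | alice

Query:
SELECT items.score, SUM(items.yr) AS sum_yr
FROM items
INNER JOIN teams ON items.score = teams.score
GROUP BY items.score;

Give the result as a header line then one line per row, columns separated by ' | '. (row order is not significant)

After JOIN teams (4 rows):
items.dept | items.tag | items.yr | items.score | teams.score | teams.yr | teams.owner
mkt | F | 1 | 3 | 3 | 6 | eve
mkt | F | 1 | 3 | 3 | 4 | bob
mkt | F | 1 | 3 | 3 | 8 | carol
mkt | F | 1 | 3 | 3 | 5 | alice
After GROUP BY (1 rows):
items.score | sum_yr
3 | 4

== RESULT ==
items.score | sum_yr
3 | 4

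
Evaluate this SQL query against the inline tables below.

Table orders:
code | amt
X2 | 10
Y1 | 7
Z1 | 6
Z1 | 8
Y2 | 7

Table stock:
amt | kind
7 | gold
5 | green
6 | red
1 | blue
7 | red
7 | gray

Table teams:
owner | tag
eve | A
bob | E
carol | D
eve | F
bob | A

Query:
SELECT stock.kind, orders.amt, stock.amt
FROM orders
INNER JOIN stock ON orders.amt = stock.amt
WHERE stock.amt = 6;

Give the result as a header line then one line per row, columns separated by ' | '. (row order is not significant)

== RESULT ==
stock.kind | orders.amt | stock.amt
red | 6 | 6

Derivation:
After JOIN stock (7 rows):
orders.code | orders.amt | stock.amt | stock.kind
Y1 | 7 | 7 | gold
Y1 | 7 | 7 | red
Y1 | 7 | 7 | gray
Z1 | 6 | 6 | red
Y2 | 7 | 7 | gold
Y2 | 7 | 7 | red
Y2 | 7 | 7 | gray
After WHERE (1 rows):
orders.code | orders.amt | stock.amt | stock.kind
Z1 | 6 | 6 | red
After SELECT (1 rows):
stock.kind | orders.amt | stock.amt
red | 6 | 6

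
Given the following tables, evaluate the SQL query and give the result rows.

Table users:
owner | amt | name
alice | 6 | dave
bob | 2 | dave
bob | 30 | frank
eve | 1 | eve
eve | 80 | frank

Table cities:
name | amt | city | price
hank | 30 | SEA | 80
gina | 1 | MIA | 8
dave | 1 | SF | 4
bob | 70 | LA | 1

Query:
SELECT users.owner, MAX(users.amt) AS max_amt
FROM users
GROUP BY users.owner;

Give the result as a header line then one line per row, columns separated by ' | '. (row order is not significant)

== RESULT ==
users.owner | max_amt
alice | 6
bob | 30
eve | 80

Derivation:
After GROUP BY (3 rows):
users.owner | max_amt
alice | 6
bob | 30
eve | 80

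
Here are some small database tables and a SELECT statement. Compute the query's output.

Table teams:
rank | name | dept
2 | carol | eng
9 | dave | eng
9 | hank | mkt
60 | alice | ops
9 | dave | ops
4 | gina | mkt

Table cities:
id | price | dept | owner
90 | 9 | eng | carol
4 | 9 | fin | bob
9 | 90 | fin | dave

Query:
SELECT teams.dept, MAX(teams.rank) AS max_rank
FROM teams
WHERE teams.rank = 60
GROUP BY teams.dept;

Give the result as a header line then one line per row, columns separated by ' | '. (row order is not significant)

After WHERE (1 rows):
teams.rank | teams.name | teams.dept
60 | alice | ops
After GROUP BY (1 rows):
teams.dept | max_rank
ops | 60

== RESULT ==
teams.dept | max_rank
ops | 60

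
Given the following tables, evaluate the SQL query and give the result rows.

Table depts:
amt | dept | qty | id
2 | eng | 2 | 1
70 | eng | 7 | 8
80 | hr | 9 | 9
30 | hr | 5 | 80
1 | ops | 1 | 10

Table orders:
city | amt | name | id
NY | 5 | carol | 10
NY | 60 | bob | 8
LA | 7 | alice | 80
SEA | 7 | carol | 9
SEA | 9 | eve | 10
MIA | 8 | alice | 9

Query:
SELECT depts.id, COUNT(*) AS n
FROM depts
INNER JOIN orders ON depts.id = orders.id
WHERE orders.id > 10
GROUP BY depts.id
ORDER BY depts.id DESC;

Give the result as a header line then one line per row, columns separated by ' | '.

After JOIN orders (6 rows):
depts.amt | depts.dept | depts.qty | depts.id | orders.city | orders.amt | orders.name | orders.id
70 | eng | 7 | 8 | NY | 60 | bob | 8
80 | hr | 9 | 9 | SEA | 7 | carol | 9
80 | hr | 9 | 9 | MIA | 8 | alice | 9
30 | hr | 5 | 80 | LA | 7 | alice | 80
1 | ops | 1 | 10 | NY | 5 | carol | 10
1 | ops | 1 | 10 | SEA | 9 | eve | 10
After WHERE (1 rows):
depts.amt | depts.dept | depts.qty | depts.id | orders.city | orders.amt | orders.name | orders.id
30 | hr | 5 | 80 | LA | 7 | alice | 80
After GROUP BY (1 rows):
depts.id | n
80 | 1
After ORDER BY (1 rows):
depts.id | n
80 | 1

== RESULT ==
depts.id | n
80 | 1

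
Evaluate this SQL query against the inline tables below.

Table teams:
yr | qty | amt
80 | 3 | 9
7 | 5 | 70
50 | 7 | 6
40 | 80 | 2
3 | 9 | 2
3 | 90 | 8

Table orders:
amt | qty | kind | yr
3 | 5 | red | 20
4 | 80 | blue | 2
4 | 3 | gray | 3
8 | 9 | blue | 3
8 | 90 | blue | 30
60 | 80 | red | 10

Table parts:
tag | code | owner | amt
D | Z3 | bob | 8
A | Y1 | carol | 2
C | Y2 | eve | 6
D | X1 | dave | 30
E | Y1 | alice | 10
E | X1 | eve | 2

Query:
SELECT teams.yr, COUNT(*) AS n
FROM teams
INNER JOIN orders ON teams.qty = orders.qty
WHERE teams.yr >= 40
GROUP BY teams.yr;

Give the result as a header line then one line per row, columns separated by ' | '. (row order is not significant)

== RESULT ==
teams.yr | n
80 | 1
40 | 2

Derivation:
After JOIN orders (6 rows):
teams.yr | teams.qty | teams.amt | orders.amt | orders.qty | orders.kind | orders.yr
80 | 3 | 9 | 4 | 3 | gray | 3
7 | 5 | 70 | 3 | 5 | red | 20
40 | 80 | 2 | 4 | 80 | blue | 2
40 | 80 | 2 | 60 | 80 | red | 10
3 | 9 | 2 | 8 | 9 | blue | 3
3 | 90 | 8 | 8 | 90 | blue | 30
After WHERE (3 rows):
teams.yr | teams.qty | teams.amt | orders.amt | orders.qty | orders.kind | orders.yr
80 | 3 | 9 | 4 | 3 | gray | 3
40 | 80 | 2 | 4 | 80 | blue | 2
40 | 80 | 2 | 60 | 80 | red | 10
After GROUP BY (2 rows):
teams.yr | n
80 | 1
40 | 2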